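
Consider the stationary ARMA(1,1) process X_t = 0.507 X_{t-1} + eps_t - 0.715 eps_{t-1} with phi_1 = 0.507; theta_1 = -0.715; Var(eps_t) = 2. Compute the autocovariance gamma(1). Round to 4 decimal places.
\gamma(1) = -0.3570

Multiply the model equation by X_{t-k} and take expectations. With theta_0 = psi_0 = 1 and psi_j the MA(infinity) weights, this gives
  gamma(k) - sum_i phi_i gamma(k-i) = c_k,
  c_k = sigma^2 * sum_{j=k..q} theta_j psi_{j-k}   (c_k = 0 for k > q),
using gamma(-m) = gamma(m).
psi-weights needed (psi_j = theta_j + sum_i phi_i psi_{j-i}):
  psi_1 = theta_1 + phi_1 = -0.715 + (0.507) = -0.208
Right-hand sides:
  c_0 = sigma^2 (1 + theta_1 psi_1) = 2 * (1 + (-0.715)(-0.208)) = 2 * 1.14872 = 2.29744
  c_1 = sigma^2 theta_1 = 2 * (-0.715) = -1.43
  c_2 = 0
Equations for k = 0 and k = 1 (AR order 1):
  gamma(0) = phi_1 gamma(1) + c_0
  gamma(1) = phi_1 gamma(0) + c_1
Substituting the second into the first: gamma(0) (1 - phi_1^2) = c_0 + phi_1 c_1, so
  gamma(0) = (c_0 + phi_1 c_1) / (1 - phi_1^2) = (2.29744 + (0.507)(-1.43)) / (1 - (0.507)^2) = 1.57243 / 0.742951 = 2.116465.
  gamma(1) = phi_1 gamma(0) + c_1 = (0.507)(2.116465) + (-1.43) = -0.356952.
Therefore gamma(1) = -0.3570 (to 4 decimal places).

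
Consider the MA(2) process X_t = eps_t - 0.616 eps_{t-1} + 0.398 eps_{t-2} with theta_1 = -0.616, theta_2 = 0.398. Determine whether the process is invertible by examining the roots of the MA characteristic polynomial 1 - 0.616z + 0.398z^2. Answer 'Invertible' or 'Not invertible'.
\text{Invertible}

The MA(q) characteristic polynomial is P(z) = 1 - 0.616z + 0.398z^2.
Invertibility requires all roots to lie outside the unit circle, i.e. |z| > 1 for every root.
Set 1 + (-0.616) z + (0.398) z^2 = 0, i.e. a z^2 + b z + c = 0 with a = 0.398, b = -0.616, c = 1.
Discriminant D = b^2 - 4ac = (-0.616)^2 - 4*(0.398)*1 = 0.379456 - (1.592) = -1.212544.
D < 0, so the roots are the complex-conjugate pair z = (-b +/- i sqrt(-D)) / (2a) = 0.7739 +/- 1.3834i.
For a conjugate pair |z|^2 = z * conj(z) = (product of roots) = c/a = 1/(0.398) = 2.512563, so |z| = sqrt(2.512563) = 1.5851 for both roots.
Moduli of all roots: 1.5851, 1.5851.
All moduli strictly greater than 1? Yes.
Verdict: Invertible.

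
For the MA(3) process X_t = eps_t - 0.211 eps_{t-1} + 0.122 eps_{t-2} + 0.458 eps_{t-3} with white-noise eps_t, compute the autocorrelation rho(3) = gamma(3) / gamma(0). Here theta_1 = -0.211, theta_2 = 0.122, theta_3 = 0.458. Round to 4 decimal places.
\rho(3) = 0.3609

For an MA(q) process with theta_0 = 1, the autocovariance is
  gamma(k) = sigma^2 * sum_{i=0..q-k} theta_i * theta_{i+k},
and rho(k) = gamma(k) / gamma(0). Sigma^2 cancels.
  numerator   = (1)*(0.458) = 0.458.
  denominator = (1)^2 + (-0.211)^2 + (0.122)^2 + (0.458)^2 = 1.269169.
  rho(3) = 0.458 / 1.269169 = 0.3609.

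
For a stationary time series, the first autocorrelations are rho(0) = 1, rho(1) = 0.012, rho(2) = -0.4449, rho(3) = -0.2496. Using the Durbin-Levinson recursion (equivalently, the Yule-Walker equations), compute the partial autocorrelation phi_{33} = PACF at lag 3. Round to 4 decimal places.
\phi_{33} = -0.2950

The PACF at lag k is phi_{kk}, the last component of the solution
to the Yule-Walker system G_k phi = r_k where
  (G_k)_{ij} = rho(|i - j|), (r_k)_i = rho(i), i,j = 1..k.
Equivalently, Durbin-Levinson gives phi_{kk} iteratively:
  phi_{11} = rho(1)
  phi_{kk} = [rho(k) - sum_{j=1..k-1} phi_{k-1,j} rho(k-j)]
            / [1 - sum_{j=1..k-1} phi_{k-1,j} rho(j)],
  phi_{k,j} = phi_{k-1,j} - phi_{kk} phi_{k-1,k-j},  j = 1..k-1.
Step k = 1:
  phi_11 = rho(1) = 0.012.
Step k = 2:
  phi_22 = [rho(2) - phi_11 rho(1)] / [1 - phi_11 rho(1)] = [-0.4449 - (0.012)(0.012)] / [1 - (0.012)(0.012)]
         = -0.445044 / 0.999856 = -0.445108.
  Update: phi_21 = phi_11 - phi_22 phi_11 = 0.012 - (-0.445108)(0.012) = 0.017341.
Step k = 3:
  phi_33 = [rho(3) - phi_21 rho(2) - phi_22 rho(1)] / [1 - phi_21 rho(1) - phi_22 rho(2)]
    numerator   = -0.2496 - (0.017341)(-0.4449) - (-0.445108)(0.012) = -0.23654356
    denominator = 1 - (0.017341)(0.012) - (-0.445108)(-0.4449) = 0.80176331
  phi_33 = -0.23654356 / 0.80176331 = -0.295.
Therefore phi_{33} = -0.2950.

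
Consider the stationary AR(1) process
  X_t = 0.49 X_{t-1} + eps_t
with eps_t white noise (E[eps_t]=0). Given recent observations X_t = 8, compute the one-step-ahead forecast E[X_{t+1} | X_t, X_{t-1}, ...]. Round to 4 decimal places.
E[X_{t+1} \mid \mathcal F_t] = 3.9200

For an AR(p) model X_t = c + sum_i phi_i X_{t-i} + eps_t, the
one-step-ahead conditional mean is
  E[X_{t+1} | X_t, ...] = c + sum_i phi_i X_{t+1-i}.
Substitute known values:
  E[X_{t+1} | ...] = (0.49) * (8)
                   = 3.9200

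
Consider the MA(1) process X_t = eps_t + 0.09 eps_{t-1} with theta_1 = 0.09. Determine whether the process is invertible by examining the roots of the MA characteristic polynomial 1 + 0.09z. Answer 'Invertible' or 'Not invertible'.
\text{Invertible}

The MA(q) characteristic polynomial is P(z) = 1 + 0.09z.
Invertibility requires all roots to lie outside the unit circle, i.e. |z| > 1 for every root.
This is linear in z: 1 + (0.09) z = 0  =>  z = -1/(0.09) = -11.111111,  |z| = 11.111111.
Moduli of all roots: 11.1111.
All moduli strictly greater than 1? Yes.
Verdict: Invertible.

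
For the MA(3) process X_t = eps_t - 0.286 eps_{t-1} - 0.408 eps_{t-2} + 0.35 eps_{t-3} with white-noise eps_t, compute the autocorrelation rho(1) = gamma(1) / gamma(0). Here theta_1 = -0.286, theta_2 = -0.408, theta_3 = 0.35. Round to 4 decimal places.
\rho(1) = -0.2277

For an MA(q) process with theta_0 = 1, the autocovariance is
  gamma(k) = sigma^2 * sum_{i=0..q-k} theta_i * theta_{i+k},
and rho(k) = gamma(k) / gamma(0). Sigma^2 cancels.
  numerator   = (1)*(-0.286) + (-0.286)*(-0.408) + (-0.408)*(0.35) = -0.312112.
  denominator = (1)^2 + (-0.286)^2 + (-0.408)^2 + (0.35)^2 = 1.37076.
  rho(1) = -0.312112 / 1.37076 = -0.2277.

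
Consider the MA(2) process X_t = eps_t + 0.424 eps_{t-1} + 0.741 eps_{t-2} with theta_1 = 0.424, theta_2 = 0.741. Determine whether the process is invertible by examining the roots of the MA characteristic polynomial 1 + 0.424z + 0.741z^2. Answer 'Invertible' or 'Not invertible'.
\text{Invertible}

The MA(q) characteristic polynomial is P(z) = 1 + 0.424z + 0.741z^2.
Invertibility requires all roots to lie outside the unit circle, i.e. |z| > 1 for every root.
Set 1 + (0.424) z + (0.741) z^2 = 0, i.e. a z^2 + b z + c = 0 with a = 0.741, b = 0.424, c = 1.
Discriminant D = b^2 - 4ac = (0.424)^2 - 4*(0.741)*1 = 0.179776 - (2.964) = -2.784224.
D < 0, so the roots are the complex-conjugate pair z = (-b +/- i sqrt(-D)) / (2a) = -0.2861 +/- 1.1259i.
For a conjugate pair |z|^2 = z * conj(z) = (product of roots) = c/a = 1/(0.741) = 1.349528, so |z| = sqrt(1.349528) = 1.1617 for both roots.
Moduli of all roots: 1.1617, 1.1617.
All moduli strictly greater than 1? Yes.
Verdict: Invertible.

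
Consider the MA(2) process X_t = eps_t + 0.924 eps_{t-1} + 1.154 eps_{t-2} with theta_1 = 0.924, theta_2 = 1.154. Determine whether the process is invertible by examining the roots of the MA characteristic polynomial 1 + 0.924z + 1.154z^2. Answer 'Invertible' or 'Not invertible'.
\text{Not invertible}

The MA(q) characteristic polynomial is P(z) = 1 + 0.924z + 1.154z^2.
Invertibility requires all roots to lie outside the unit circle, i.e. |z| > 1 for every root.
Set 1 + (0.924) z + (1.154) z^2 = 0, i.e. a z^2 + b z + c = 0 with a = 1.154, b = 0.924, c = 1.
Discriminant D = b^2 - 4ac = (0.924)^2 - 4*(1.154)*1 = 0.853776 - (4.616) = -3.762224.
D < 0, so the roots are the complex-conjugate pair z = (-b +/- i sqrt(-D)) / (2a) = -0.4003 +/- 0.8404i.
For a conjugate pair |z|^2 = z * conj(z) = (product of roots) = c/a = 1/(1.154) = 0.866551, so |z| = sqrt(0.866551) = 0.9309 for both roots.
Moduli of all roots: 0.9309, 0.9309.
All moduli strictly greater than 1? No.
Verdict: Not invertible.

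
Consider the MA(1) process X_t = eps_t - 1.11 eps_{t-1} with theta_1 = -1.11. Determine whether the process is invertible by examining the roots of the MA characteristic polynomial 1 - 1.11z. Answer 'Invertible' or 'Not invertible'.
\text{Not invertible}

The MA(q) characteristic polynomial is P(z) = 1 - 1.11z.
Invertibility requires all roots to lie outside the unit circle, i.e. |z| > 1 for every root.
This is linear in z: 1 + (-1.11) z = 0  =>  z = -1/(-1.11) = 0.900901,  |z| = 0.900901.
Moduli of all roots: 0.9009.
All moduli strictly greater than 1? No.
Verdict: Not invertible.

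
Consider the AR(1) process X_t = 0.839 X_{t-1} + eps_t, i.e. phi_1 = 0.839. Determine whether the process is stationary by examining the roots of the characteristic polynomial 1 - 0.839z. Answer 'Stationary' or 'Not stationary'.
\text{Stationary}

The AR(p) characteristic polynomial is P(z) = 1 - 0.839z.
Stationarity requires all roots to lie outside the unit circle, i.e. |z| > 1 for every root.
This is linear in z: 1 + (-0.839) z = 0  =>  z = -1/(-0.839) = 1.191895,  |z| = 1.191895.
Moduli of all roots: 1.1919.
All moduli strictly greater than 1? Yes.
Verdict: Stationary.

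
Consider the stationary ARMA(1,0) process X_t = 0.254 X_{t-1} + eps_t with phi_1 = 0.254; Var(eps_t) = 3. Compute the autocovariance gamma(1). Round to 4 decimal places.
\gamma(1) = 0.8146

Multiply the model equation by X_{t-k} and take expectations. With theta_0 = psi_0 = 1 and psi_j the MA(infinity) weights, this gives
  gamma(k) - sum_i phi_i gamma(k-i) = c_k,
  c_k = sigma^2 * sum_{j=k..q} theta_j psi_{j-k}   (c_k = 0 for k > q),
using gamma(-m) = gamma(m).
Pure AR (q = 0): c_0 = sigma^2 = 3, c_k = 0 for k >= 1.
Equations for k = 0 and k = 1 (AR order 1):
  gamma(0) = phi_1 gamma(1) + c_0
  gamma(1) = phi_1 gamma(0) + c_1
Substituting the second into the first: gamma(0) (1 - phi_1^2) = c_0 + phi_1 c_1, so
  gamma(0) = c_0 / (1 - phi_1^2) = 3 / (1 - (0.254)^2) = 3 / 0.935484 = 3.206896.
  gamma(1) = phi_1 gamma(0) = (0.254)(3.206896) = 0.814552.
Therefore gamma(1) = 0.8146 (to 4 decimal places).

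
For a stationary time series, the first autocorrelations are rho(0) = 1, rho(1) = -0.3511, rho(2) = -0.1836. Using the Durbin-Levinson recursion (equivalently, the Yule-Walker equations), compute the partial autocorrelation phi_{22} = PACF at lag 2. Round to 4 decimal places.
\phi_{22} = -0.3500

The PACF at lag k is phi_{kk}, the last component of the solution
to the Yule-Walker system G_k phi = r_k where
  (G_k)_{ij} = rho(|i - j|), (r_k)_i = rho(i), i,j = 1..k.
Equivalently, Durbin-Levinson gives phi_{kk} iteratively:
  phi_{11} = rho(1)
  phi_{kk} = [rho(k) - sum_{j=1..k-1} phi_{k-1,j} rho(k-j)]
            / [1 - sum_{j=1..k-1} phi_{k-1,j} rho(j)],
  phi_{k,j} = phi_{k-1,j} - phi_{kk} phi_{k-1,k-j},  j = 1..k-1.
Step k = 1:
  phi_11 = rho(1) = -0.3511.
Step k = 2:
  phi_22 = [rho(2) - phi_11 rho(1)] / [1 - phi_11 rho(1)] = [-0.1836 - (-0.3511)(-0.3511)] / [1 - (-0.3511)(-0.3511)]
         = -0.30687121 / 0.87672879 = -0.35.
Therefore phi_{22} = -0.3500.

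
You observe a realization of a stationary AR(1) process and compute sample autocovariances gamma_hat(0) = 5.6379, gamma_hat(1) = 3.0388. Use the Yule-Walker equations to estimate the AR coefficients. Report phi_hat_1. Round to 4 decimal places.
\hat\phi_{1} = 0.5390

The Yule-Walker equations for an AR(p) process read, in matrix form,
  Gamma_p phi = r_p,   with   (Gamma_p)_{ij} = gamma(|i - j|),
                       (r_p)_i = gamma(i),   i,j = 1..p.
Substitute the sample gammas (Toeplitz matrix and right-hand side of size 1):
  Gamma_p = [[5.6379]]
  r_p     = [3.0388]
With p = 1 this is the single equation gamma(0) phi_1 = gamma(1):
  phi_hat_1 = gamma(1) / gamma(0) = 3.0388 / 5.6379 = 0.5390.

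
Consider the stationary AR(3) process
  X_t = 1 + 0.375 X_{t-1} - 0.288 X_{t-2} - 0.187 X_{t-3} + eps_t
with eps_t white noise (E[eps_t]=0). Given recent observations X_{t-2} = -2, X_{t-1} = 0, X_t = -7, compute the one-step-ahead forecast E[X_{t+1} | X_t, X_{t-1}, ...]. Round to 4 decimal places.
E[X_{t+1} \mid \mathcal F_t] = -1.2510

For an AR(p) model X_t = c + sum_i phi_i X_{t-i} + eps_t, the
one-step-ahead conditional mean is
  E[X_{t+1} | X_t, ...] = c + sum_i phi_i X_{t+1-i}.
Substitute known values:
  E[X_{t+1} | ...] = 1 + (0.375) * (-7) + (-0.288) * (0) + (-0.187) * (-2)
                   = -1.2510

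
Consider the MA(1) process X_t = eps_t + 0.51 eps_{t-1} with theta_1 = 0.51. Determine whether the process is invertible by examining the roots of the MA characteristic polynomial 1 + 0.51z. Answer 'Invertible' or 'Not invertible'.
\text{Invertible}

The MA(q) characteristic polynomial is P(z) = 1 + 0.51z.
Invertibility requires all roots to lie outside the unit circle, i.e. |z| > 1 for every root.
This is linear in z: 1 + (0.51) z = 0  =>  z = -1/(0.51) = -1.960784,  |z| = 1.960784.
Moduli of all roots: 1.9608.
All moduli strictly greater than 1? Yes.
Verdict: Invertible.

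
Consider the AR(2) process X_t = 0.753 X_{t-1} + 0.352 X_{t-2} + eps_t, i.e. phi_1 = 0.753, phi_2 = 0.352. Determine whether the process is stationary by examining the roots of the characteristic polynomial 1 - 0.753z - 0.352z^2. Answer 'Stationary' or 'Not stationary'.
\text{Not stationary}

The AR(p) characteristic polynomial is P(z) = 1 - 0.753z - 0.352z^2.
Stationarity requires all roots to lie outside the unit circle, i.e. |z| > 1 for every root.
Set 1 + (-0.753) z + (-0.352) z^2 = 0, i.e. a z^2 + b z + c = 0 with a = -0.352, b = -0.753, c = 1.
Discriminant D = b^2 - 4ac = (-0.753)^2 - 4*(-0.352)*1 = 0.567009 - (-1.408) = 1.975009.
D >= 0, so the roots are real: z = (-b +/- sqrt(D)) / (2a) = (0.753 +/- 1.40535) / (-0.704).
  z_1 = (0.753 + 1.40535) / (-0.704) = -3.0658,   |z_1| = 3.0658.
  z_2 = (0.753 - 1.40535) / (-0.704) = 0.9266,   |z_2| = 0.9266.
Moduli of all roots: 3.0658, 0.9266.
All moduli strictly greater than 1? No.
Verdict: Not stationary.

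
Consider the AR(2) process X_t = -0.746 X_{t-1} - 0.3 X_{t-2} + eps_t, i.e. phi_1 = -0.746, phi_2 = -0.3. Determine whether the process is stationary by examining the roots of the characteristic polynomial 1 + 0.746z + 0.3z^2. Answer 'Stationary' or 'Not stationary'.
\text{Stationary}

The AR(p) characteristic polynomial is P(z) = 1 + 0.746z + 0.3z^2.
Stationarity requires all roots to lie outside the unit circle, i.e. |z| > 1 for every root.
Set 1 + (0.746) z + (0.3) z^2 = 0, i.e. a z^2 + b z + c = 0 with a = 0.3, b = 0.746, c = 1.
Discriminant D = b^2 - 4ac = (0.746)^2 - 4*(0.3)*1 = 0.556516 - (1.2) = -0.643484.
D < 0, so the roots are the complex-conjugate pair z = (-b +/- i sqrt(-D)) / (2a) = -1.2433 +/- 1.337i.
For a conjugate pair |z|^2 = z * conj(z) = (product of roots) = c/a = 1/(0.3) = 3.333333, so |z| = sqrt(3.333333) = 1.8257 for both roots.
Moduli of all roots: 1.8257, 1.8257.
All moduli strictly greater than 1? Yes.
Verdict: Stationary.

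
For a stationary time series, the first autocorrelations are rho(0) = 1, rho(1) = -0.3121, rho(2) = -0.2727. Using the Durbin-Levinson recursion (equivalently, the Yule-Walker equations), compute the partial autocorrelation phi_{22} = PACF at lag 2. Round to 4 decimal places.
\phi_{22} = -0.4100

The PACF at lag k is phi_{kk}, the last component of the solution
to the Yule-Walker system G_k phi = r_k where
  (G_k)_{ij} = rho(|i - j|), (r_k)_i = rho(i), i,j = 1..k.
Equivalently, Durbin-Levinson gives phi_{kk} iteratively:
  phi_{11} = rho(1)
  phi_{kk} = [rho(k) - sum_{j=1..k-1} phi_{k-1,j} rho(k-j)]
            / [1 - sum_{j=1..k-1} phi_{k-1,j} rho(j)],
  phi_{k,j} = phi_{k-1,j} - phi_{kk} phi_{k-1,k-j},  j = 1..k-1.
Step k = 1:
  phi_11 = rho(1) = -0.3121.
Step k = 2:
  phi_22 = [rho(2) - phi_11 rho(1)] / [1 - phi_11 rho(1)] = [-0.2727 - (-0.3121)(-0.3121)] / [1 - (-0.3121)(-0.3121)]
         = -0.37010641 / 0.90259359 = -0.41.
Therefore phi_{22} = -0.4100.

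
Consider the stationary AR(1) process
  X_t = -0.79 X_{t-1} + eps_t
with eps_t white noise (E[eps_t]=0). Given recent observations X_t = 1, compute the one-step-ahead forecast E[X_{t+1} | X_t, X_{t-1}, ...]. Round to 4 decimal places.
E[X_{t+1} \mid \mathcal F_t] = -0.7900

For an AR(p) model X_t = c + sum_i phi_i X_{t-i} + eps_t, the
one-step-ahead conditional mean is
  E[X_{t+1} | X_t, ...] = c + sum_i phi_i X_{t+1-i}.
Substitute known values:
  E[X_{t+1} | ...] = (-0.79) * (1)
                   = -0.7900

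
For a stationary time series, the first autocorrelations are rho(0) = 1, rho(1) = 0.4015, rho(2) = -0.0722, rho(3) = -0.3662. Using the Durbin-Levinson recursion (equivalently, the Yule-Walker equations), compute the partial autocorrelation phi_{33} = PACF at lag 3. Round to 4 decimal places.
\phi_{33} = -0.2810

The PACF at lag k is phi_{kk}, the last component of the solution
to the Yule-Walker system G_k phi = r_k where
  (G_k)_{ij} = rho(|i - j|), (r_k)_i = rho(i), i,j = 1..k.
Equivalently, Durbin-Levinson gives phi_{kk} iteratively:
  phi_{11} = rho(1)
  phi_{kk} = [rho(k) - sum_{j=1..k-1} phi_{k-1,j} rho(k-j)]
            / [1 - sum_{j=1..k-1} phi_{k-1,j} rho(j)],
  phi_{k,j} = phi_{k-1,j} - phi_{kk} phi_{k-1,k-j},  j = 1..k-1.
Step k = 1:
  phi_11 = rho(1) = 0.4015.
Step k = 2:
  phi_22 = [rho(2) - phi_11 rho(1)] / [1 - phi_11 rho(1)] = [-0.0722 - (0.4015)(0.4015)] / [1 - (0.4015)(0.4015)]
         = -0.23340225 / 0.83879775 = -0.278258.
  Update: phi_21 = phi_11 - phi_22 phi_11 = 0.4015 - (-0.278258)(0.4015) = 0.513221.
Step k = 3:
  phi_33 = [rho(3) - phi_21 rho(2) - phi_22 rho(1)] / [1 - phi_21 rho(1) - phi_22 rho(2)]
    numerator   = -0.3662 - (0.513221)(-0.0722) - (-0.278258)(0.4015) = -0.21742485
    denominator = 1 - (0.513221)(0.4015) - (-0.278258)(-0.0722) = 0.77385169
  phi_33 = -0.21742485 / 0.77385169 = -0.281.
Therefore phi_{33} = -0.2810.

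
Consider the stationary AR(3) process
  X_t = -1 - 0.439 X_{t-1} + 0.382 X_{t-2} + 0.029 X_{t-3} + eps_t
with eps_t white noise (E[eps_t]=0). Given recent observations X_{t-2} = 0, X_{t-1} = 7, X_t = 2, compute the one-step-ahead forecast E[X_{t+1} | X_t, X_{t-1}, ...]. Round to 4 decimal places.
E[X_{t+1} \mid \mathcal F_t] = 0.7960

For an AR(p) model X_t = c + sum_i phi_i X_{t-i} + eps_t, the
one-step-ahead conditional mean is
  E[X_{t+1} | X_t, ...] = c + sum_i phi_i X_{t+1-i}.
Substitute known values:
  E[X_{t+1} | ...] = -1 + (-0.439) * (2) + (0.382) * (7) + (0.029) * (0)
                   = 0.7960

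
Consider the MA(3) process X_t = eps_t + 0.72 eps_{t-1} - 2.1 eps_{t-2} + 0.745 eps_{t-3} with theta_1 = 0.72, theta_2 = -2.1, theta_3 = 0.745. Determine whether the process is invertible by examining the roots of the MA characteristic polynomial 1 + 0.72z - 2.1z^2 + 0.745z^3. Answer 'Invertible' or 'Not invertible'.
\text{Not invertible}

The MA(q) characteristic polynomial is P(z) = 1 + 0.72z - 2.1z^2 + 0.745z^3.
Invertibility requires all roots to lie outside the unit circle, i.e. |z| > 1 for every root.
Degree 3: look for a simple real root z0 first, then factor out (1 - z/z0) and solve the remaining quadratic.
Testing z0 = 2: P(2) = 1 + (0.72)(2) + (-2.1)(2)^2 + (0.745)(2)^3
  = 1 + (1.44) + (-8.4) + (5.96) = 0.  So z_0 = 2 is a root, |z_0| = 2.
Divide out the factor (1 - 0.5 z) = (1 - z/z0) (since 1/z0 = 0.5):
  P(z) = (1 - 0.5 z)(1 + (1.22) z + (-1.49) z^2)
  [check: z-coef 1.22 - (0.5) = 0.72; z^2-coef -1.49 - (0.5)(1.22) = -2.1; z^3-coef -(0.5)(-1.49) = 0.745.]
Remaining roots from the quadratic factor 1 + (1.22) z + (-1.49) z^2:
  Set 1 + (1.22) z + (-1.49) z^2 = 0, i.e. a z^2 + b z + c = 0 with a = -1.49, b = 1.22, c = 1.
  Discriminant D = b^2 - 4ac = (1.22)^2 - 4*(-1.49)*1 = 1.4884 - (-5.96) = 7.4484.
  D >= 0, so the roots are real: z = (-b +/- sqrt(D)) / (2a) = (-1.22 +/- 2.729176) / (-2.98).
    z_1 = (-1.22 + 2.729176) / (-2.98) = -0.5064,   |z_1| = 0.5064.
    z_2 = (-1.22 - 2.729176) / (-2.98) = 1.3252,   |z_2| = 1.3252.
Moduli of all roots: 2.0000, 0.5064, 1.3252.
All moduli strictly greater than 1? No.
Verdict: Not invertible.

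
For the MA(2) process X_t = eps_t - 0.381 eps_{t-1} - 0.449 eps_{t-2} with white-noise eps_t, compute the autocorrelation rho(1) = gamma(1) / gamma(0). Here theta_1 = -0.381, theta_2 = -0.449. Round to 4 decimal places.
\rho(1) = -0.1559

For an MA(q) process with theta_0 = 1, the autocovariance is
  gamma(k) = sigma^2 * sum_{i=0..q-k} theta_i * theta_{i+k},
and rho(k) = gamma(k) / gamma(0). Sigma^2 cancels.
  numerator   = (1)*(-0.381) + (-0.381)*(-0.449) = -0.209931.
  denominator = (1)^2 + (-0.381)^2 + (-0.449)^2 = 1.346762.
  rho(1) = -0.209931 / 1.346762 = -0.1559.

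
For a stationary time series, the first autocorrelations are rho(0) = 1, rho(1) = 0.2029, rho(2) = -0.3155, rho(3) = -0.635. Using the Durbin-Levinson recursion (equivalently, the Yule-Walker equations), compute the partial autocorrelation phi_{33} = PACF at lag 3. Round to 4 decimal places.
\phi_{33} = -0.5710

The PACF at lag k is phi_{kk}, the last component of the solution
to the Yule-Walker system G_k phi = r_k where
  (G_k)_{ij} = rho(|i - j|), (r_k)_i = rho(i), i,j = 1..k.
Equivalently, Durbin-Levinson gives phi_{kk} iteratively:
  phi_{11} = rho(1)
  phi_{kk} = [rho(k) - sum_{j=1..k-1} phi_{k-1,j} rho(k-j)]
            / [1 - sum_{j=1..k-1} phi_{k-1,j} rho(j)],
  phi_{k,j} = phi_{k-1,j} - phi_{kk} phi_{k-1,k-j},  j = 1..k-1.
Step k = 1:
  phi_11 = rho(1) = 0.2029.
Step k = 2:
  phi_22 = [rho(2) - phi_11 rho(1)] / [1 - phi_11 rho(1)] = [-0.3155 - (0.2029)(0.2029)] / [1 - (0.2029)(0.2029)]
         = -0.35666841 / 0.95883159 = -0.371982.
  Update: phi_21 = phi_11 - phi_22 phi_11 = 0.2029 - (-0.371982)(0.2029) = 0.278375.
Step k = 3:
  phi_33 = [rho(3) - phi_21 rho(2) - phi_22 rho(1)] / [1 - phi_21 rho(1) - phi_22 rho(2)]
    numerator   = -0.635 - (0.278375)(-0.3155) - (-0.371982)(0.2029) = -0.4716974
    denominator = 1 - (0.278375)(0.2029) - (-0.371982)(-0.3155) = 0.82615724
  phi_33 = -0.4716974 / 0.82615724 = -0.571.
Therefore phi_{33} = -0.5710.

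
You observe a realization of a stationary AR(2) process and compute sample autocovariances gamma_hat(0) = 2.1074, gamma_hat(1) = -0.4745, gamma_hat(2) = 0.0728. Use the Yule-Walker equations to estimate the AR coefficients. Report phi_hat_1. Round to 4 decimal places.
\hat\phi_{1} = -0.2290

The Yule-Walker equations for an AR(p) process read, in matrix form,
  Gamma_p phi = r_p,   with   (Gamma_p)_{ij} = gamma(|i - j|),
                       (r_p)_i = gamma(i),   i,j = 1..p.
Substitute the sample gammas (Toeplitz matrix and right-hand side of size 2):
  Gamma_p = [[2.1074, -0.4745], [-0.4745, 2.1074]]
  r_p     = [-0.4745, 0.0728]
Written out:
  2.1074 phi_1 - 0.4745 phi_2 = -0.4745
  -0.4745 phi_1 + 2.1074 phi_2 = 0.0728
Solve by Cramer's rule:
  det = gamma(0)^2 - gamma(1)^2 = (2.1074)^2 - (-0.4745)^2 = 4.44113476 - 0.22515025 = 4.21598451
  phi_hat_1 = [gamma(1) gamma(0) - gamma(1) gamma(2)] / det = [(-0.4745)(2.1074) - (-0.4745)(0.0728)] / 4.21598451 = -0.9654177 / 4.21598451 = -0.229
  phi_hat_2 = [gamma(0) gamma(2) - gamma(1)^2] / det = [(2.1074)(0.0728) - (-0.4745)^2] / 4.21598451 = -0.07173153 / 4.21598451 = -0.017
So phi_hat = [-0.2290, -0.0170].
Therefore phi_hat_1 = -0.2290.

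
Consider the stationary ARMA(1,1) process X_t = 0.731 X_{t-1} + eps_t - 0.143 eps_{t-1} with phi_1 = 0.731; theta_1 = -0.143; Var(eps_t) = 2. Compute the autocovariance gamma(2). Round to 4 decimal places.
\gamma(2) = 1.6532

Multiply the model equation by X_{t-k} and take expectations. With theta_0 = psi_0 = 1 and psi_j the MA(infinity) weights, this gives
  gamma(k) - sum_i phi_i gamma(k-i) = c_k,
  c_k = sigma^2 * sum_{j=k..q} theta_j psi_{j-k}   (c_k = 0 for k > q),
using gamma(-m) = gamma(m).
psi-weights needed (psi_j = theta_j + sum_i phi_i psi_{j-i}):
  psi_1 = theta_1 + phi_1 = -0.143 + (0.731) = 0.588
Right-hand sides:
  c_0 = sigma^2 (1 + theta_1 psi_1) = 2 * (1 + (-0.143)(0.588)) = 2 * 0.915916 = 1.831832
  c_1 = sigma^2 theta_1 = 2 * (-0.143) = -0.286
  c_2 = 0
Equations for k = 0 and k = 1 (AR order 1):
  gamma(0) = phi_1 gamma(1) + c_0
  gamma(1) = phi_1 gamma(0) + c_1
Substituting the second into the first: gamma(0) (1 - phi_1^2) = c_0 + phi_1 c_1, so
  gamma(0) = (c_0 + phi_1 c_1) / (1 - phi_1^2) = (1.831832 + (0.731)(-0.286)) / (1 - (0.731)^2) = 1.622766 / 0.465639 = 3.48503.
  gamma(1) = phi_1 gamma(0) + c_1 = (0.731)(3.48503) + (-0.286) = 2.261557.
For k = 2 (> q): gamma(2) = phi_1 gamma(1) = (0.731)(2.261557) = 1.653198.
Therefore gamma(2) = 1.6532 (to 4 decimal places).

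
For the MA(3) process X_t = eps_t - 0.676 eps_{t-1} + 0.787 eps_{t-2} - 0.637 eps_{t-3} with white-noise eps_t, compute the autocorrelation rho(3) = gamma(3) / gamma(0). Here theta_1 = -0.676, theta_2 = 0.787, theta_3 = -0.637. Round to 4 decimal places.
\rho(3) = -0.2566

For an MA(q) process with theta_0 = 1, the autocovariance is
  gamma(k) = sigma^2 * sum_{i=0..q-k} theta_i * theta_{i+k},
and rho(k) = gamma(k) / gamma(0). Sigma^2 cancels.
  numerator   = (1)*(-0.637) = -0.637.
  denominator = (1)^2 + (-0.676)^2 + (0.787)^2 + (-0.637)^2 = 2.482114.
  rho(3) = -0.637 / 2.482114 = -0.2566.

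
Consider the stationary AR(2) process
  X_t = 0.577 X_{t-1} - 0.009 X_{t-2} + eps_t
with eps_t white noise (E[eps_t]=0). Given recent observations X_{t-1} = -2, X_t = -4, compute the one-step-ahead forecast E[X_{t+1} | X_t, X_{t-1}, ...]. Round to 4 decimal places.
E[X_{t+1} \mid \mathcal F_t] = -2.2900

For an AR(p) model X_t = c + sum_i phi_i X_{t-i} + eps_t, the
one-step-ahead conditional mean is
  E[X_{t+1} | X_t, ...] = c + sum_i phi_i X_{t+1-i}.
Substitute known values:
  E[X_{t+1} | ...] = (0.577) * (-4) + (-0.009) * (-2)
                   = -2.2900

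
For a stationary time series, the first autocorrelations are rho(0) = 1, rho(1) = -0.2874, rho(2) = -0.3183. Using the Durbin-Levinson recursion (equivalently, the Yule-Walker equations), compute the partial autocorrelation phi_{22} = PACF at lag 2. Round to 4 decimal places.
\phi_{22} = -0.4370

The PACF at lag k is phi_{kk}, the last component of the solution
to the Yule-Walker system G_k phi = r_k where
  (G_k)_{ij} = rho(|i - j|), (r_k)_i = rho(i), i,j = 1..k.
Equivalently, Durbin-Levinson gives phi_{kk} iteratively:
  phi_{11} = rho(1)
  phi_{kk} = [rho(k) - sum_{j=1..k-1} phi_{k-1,j} rho(k-j)]
            / [1 - sum_{j=1..k-1} phi_{k-1,j} rho(j)],
  phi_{k,j} = phi_{k-1,j} - phi_{kk} phi_{k-1,k-j},  j = 1..k-1.
Step k = 1:
  phi_11 = rho(1) = -0.2874.
Step k = 2:
  phi_22 = [rho(2) - phi_11 rho(1)] / [1 - phi_11 rho(1)] = [-0.3183 - (-0.2874)(-0.2874)] / [1 - (-0.2874)(-0.2874)]
         = -0.40089876 / 0.91740124 = -0.437.
Therefore phi_{22} = -0.4370.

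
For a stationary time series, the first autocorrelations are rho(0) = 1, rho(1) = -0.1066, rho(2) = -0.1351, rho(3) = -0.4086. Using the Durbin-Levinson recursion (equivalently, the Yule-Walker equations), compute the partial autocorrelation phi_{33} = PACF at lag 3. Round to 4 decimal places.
\phi_{33} = -0.4560

The PACF at lag k is phi_{kk}, the last component of the solution
to the Yule-Walker system G_k phi = r_k where
  (G_k)_{ij} = rho(|i - j|), (r_k)_i = rho(i), i,j = 1..k.
Equivalently, Durbin-Levinson gives phi_{kk} iteratively:
  phi_{11} = rho(1)
  phi_{kk} = [rho(k) - sum_{j=1..k-1} phi_{k-1,j} rho(k-j)]
            / [1 - sum_{j=1..k-1} phi_{k-1,j} rho(j)],
  phi_{k,j} = phi_{k-1,j} - phi_{kk} phi_{k-1,k-j},  j = 1..k-1.
Step k = 1:
  phi_11 = rho(1) = -0.1066.
Step k = 2:
  phi_22 = [rho(2) - phi_11 rho(1)] / [1 - phi_11 rho(1)] = [-0.1351 - (-0.1066)(-0.1066)] / [1 - (-0.1066)(-0.1066)]
         = -0.14646356 / 0.98863644 = -0.148147.
  Update: phi_21 = phi_11 - phi_22 phi_11 = -0.1066 - (-0.148147)(-0.1066) = -0.122392.
Step k = 3:
  phi_33 = [rho(3) - phi_21 rho(2) - phi_22 rho(1)] / [1 - phi_21 rho(1) - phi_22 rho(2)]
    numerator   = -0.4086 - (-0.122392)(-0.1351) - (-0.148147)(-0.1066) = -0.4409277
    denominator = 1 - (-0.122392)(-0.1066) - (-0.148147)(-0.1351) = 0.9669383
  phi_33 = -0.4409277 / 0.9669383 = -0.456.
Therefore phi_{33} = -0.4560.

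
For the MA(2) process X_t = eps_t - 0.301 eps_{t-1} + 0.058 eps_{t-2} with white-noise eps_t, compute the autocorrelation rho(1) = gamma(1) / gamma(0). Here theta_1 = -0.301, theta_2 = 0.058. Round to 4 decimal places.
\rho(1) = -0.2911

For an MA(q) process with theta_0 = 1, the autocovariance is
  gamma(k) = sigma^2 * sum_{i=0..q-k} theta_i * theta_{i+k},
and rho(k) = gamma(k) / gamma(0). Sigma^2 cancels.
  numerator   = (1)*(-0.301) + (-0.301)*(0.058) = -0.318458.
  denominator = (1)^2 + (-0.301)^2 + (0.058)^2 = 1.093965.
  rho(1) = -0.318458 / 1.093965 = -0.2911.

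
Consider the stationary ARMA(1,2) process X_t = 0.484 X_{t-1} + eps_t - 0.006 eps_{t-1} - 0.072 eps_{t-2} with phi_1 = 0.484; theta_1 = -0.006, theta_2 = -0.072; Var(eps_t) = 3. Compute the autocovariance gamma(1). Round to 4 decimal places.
\gamma(1) = 1.7107

Multiply the model equation by X_{t-k} and take expectations. With theta_0 = psi_0 = 1 and psi_j the MA(infinity) weights, this gives
  gamma(k) - sum_i phi_i gamma(k-i) = c_k,
  c_k = sigma^2 * sum_{j=k..q} theta_j psi_{j-k}   (c_k = 0 for k > q),
using gamma(-m) = gamma(m).
psi-weights needed (psi_j = theta_j + sum_i phi_i psi_{j-i}):
  psi_1 = theta_1 + phi_1 = -0.006 + (0.484) = 0.478
  psi_2 = theta_2 + phi_1 psi_1 = -0.072 + (0.484)(0.478) = 0.159352
Right-hand sides:
  c_0 = sigma^2 (1 + theta_1 psi_1 + theta_2 psi_2) = 3 * (1 + (-0.006)(0.478) + (-0.072)(0.159352)) = 3 * 0.985659 = 2.956976
  c_1 = sigma^2 (theta_1 + theta_2 psi_1) = 3 * (-0.006 + (-0.072)(0.478)) = -0.121248
  c_2 = sigma^2 theta_2 = 3 * (-0.072) = -0.216
Equations for k = 0 and k = 1 (AR order 1):
  gamma(0) = phi_1 gamma(1) + c_0
  gamma(1) = phi_1 gamma(0) + c_1
Substituting the second into the first: gamma(0) (1 - phi_1^2) = c_0 + phi_1 c_1, so
  gamma(0) = (c_0 + phi_1 c_1) / (1 - phi_1^2) = (2.956976 + (0.484)(-0.121248)) / (1 - (0.484)^2) = 2.898292 / 0.765744 = 3.784936.
  gamma(1) = phi_1 gamma(0) + c_1 = (0.484)(3.784936) + (-0.121248) = 1.710661.
Therefore gamma(1) = 1.7107 (to 4 decimal places).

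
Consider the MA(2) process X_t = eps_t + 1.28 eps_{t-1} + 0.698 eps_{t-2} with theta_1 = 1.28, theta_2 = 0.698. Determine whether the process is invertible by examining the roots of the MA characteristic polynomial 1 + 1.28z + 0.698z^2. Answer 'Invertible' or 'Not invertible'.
\text{Invertible}

The MA(q) characteristic polynomial is P(z) = 1 + 1.28z + 0.698z^2.
Invertibility requires all roots to lie outside the unit circle, i.e. |z| > 1 for every root.
Set 1 + (1.28) z + (0.698) z^2 = 0, i.e. a z^2 + b z + c = 0 with a = 0.698, b = 1.28, c = 1.
Discriminant D = b^2 - 4ac = (1.28)^2 - 4*(0.698)*1 = 1.6384 - (2.792) = -1.1536.
D < 0, so the roots are the complex-conjugate pair z = (-b +/- i sqrt(-D)) / (2a) = -0.9169 +/- 0.7694i.
For a conjugate pair |z|^2 = z * conj(z) = (product of roots) = c/a = 1/(0.698) = 1.432665, so |z| = sqrt(1.432665) = 1.1969 for both roots.
Moduli of all roots: 1.1969, 1.1969.
All moduli strictly greater than 1? Yes.
Verdict: Invertible.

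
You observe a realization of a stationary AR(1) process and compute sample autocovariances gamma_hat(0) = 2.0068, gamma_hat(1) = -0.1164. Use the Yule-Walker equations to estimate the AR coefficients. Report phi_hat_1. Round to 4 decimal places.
\hat\phi_{1} = -0.0580

The Yule-Walker equations for an AR(p) process read, in matrix form,
  Gamma_p phi = r_p,   with   (Gamma_p)_{ij} = gamma(|i - j|),
                       (r_p)_i = gamma(i),   i,j = 1..p.
Substitute the sample gammas (Toeplitz matrix and right-hand side of size 1):
  Gamma_p = [[2.0068]]
  r_p     = [-0.1164]
With p = 1 this is the single equation gamma(0) phi_1 = gamma(1):
  phi_hat_1 = gamma(1) / gamma(0) = -0.1164 / 2.0068 = -0.0580.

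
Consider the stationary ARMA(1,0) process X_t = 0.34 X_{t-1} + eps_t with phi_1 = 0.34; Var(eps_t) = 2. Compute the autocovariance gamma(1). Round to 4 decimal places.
\gamma(1) = 0.7689

Multiply the model equation by X_{t-k} and take expectations. With theta_0 = psi_0 = 1 and psi_j the MA(infinity) weights, this gives
  gamma(k) - sum_i phi_i gamma(k-i) = c_k,
  c_k = sigma^2 * sum_{j=k..q} theta_j psi_{j-k}   (c_k = 0 for k > q),
using gamma(-m) = gamma(m).
Pure AR (q = 0): c_0 = sigma^2 = 2, c_k = 0 for k >= 1.
Equations for k = 0 and k = 1 (AR order 1):
  gamma(0) = phi_1 gamma(1) + c_0
  gamma(1) = phi_1 gamma(0) + c_1
Substituting the second into the first: gamma(0) (1 - phi_1^2) = c_0 + phi_1 c_1, so
  gamma(0) = c_0 / (1 - phi_1^2) = 2 / (1 - (0.34)^2) = 2 / 0.8844 = 2.26142.
  gamma(1) = phi_1 gamma(0) = (0.34)(2.26142) = 0.768883.
Therefore gamma(1) = 0.7689 (to 4 decimal places).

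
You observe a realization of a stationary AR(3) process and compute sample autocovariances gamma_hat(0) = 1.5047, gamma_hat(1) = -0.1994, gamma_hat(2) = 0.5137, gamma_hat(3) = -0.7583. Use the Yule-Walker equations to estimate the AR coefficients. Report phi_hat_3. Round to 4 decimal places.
\hat\phi_{3} = -0.4910

The Yule-Walker equations for an AR(p) process read, in matrix form,
  Gamma_p phi = r_p,   with   (Gamma_p)_{ij} = gamma(|i - j|),
                       (r_p)_i = gamma(i),   i,j = 1..p.
Substitute the sample gammas (Toeplitz matrix and right-hand side of size 3):
  Gamma_p = [[1.5047, -0.1994, 0.5137], [-0.1994, 1.5047, -0.1994], [0.5137, -0.1994, 1.5047]]
  r_p     = [-0.1994, 0.5137, -0.7583]
Written out (R1..R3):
  (R1) 1.5047 phi_1 - 0.1994 phi_2 + 0.5137 phi_3 = -0.1994
  (R2) -0.1994 phi_1 + 1.5047 phi_2 - 0.1994 phi_3 = 0.5137
  (R3) 0.5137 phi_1 - 0.1994 phi_2 + 1.5047 phi_3 = -0.7583
Gaussian elimination:
  R2 <- R2 - (-0.1994/1.5047) R1 = R2 - (-0.132518) R1:  1.478276 phi_2 - 0.131325 phi_3 = 0.487276
  R3 <- R3 - (0.5137/1.5047) R1 = R3 - (0.341397) R1:  -0.131325 phi_2 + 1.329324 phi_3 = -0.690225
  R3 <- R3 - (-0.131325/1.478276) R2 = R3 - (-0.088837) R2:  1.317658 phi_3 = -0.646937
Back-substitution:
  phi_hat_3 = -0.646937 / 1.317658 = -0.490975
  phi_hat_2 = (0.487276 - (-0.131325)(-0.490975)) / 1.478276 = 0.286008
  phi_hat_1 = (-0.1994 - (-0.1994)(0.286008) - (0.5137)(-0.490975)) / 1.5047 = 0.073001
So phi_hat = [0.0730, 0.2860, -0.4910].
Therefore phi_hat_3 = -0.4910.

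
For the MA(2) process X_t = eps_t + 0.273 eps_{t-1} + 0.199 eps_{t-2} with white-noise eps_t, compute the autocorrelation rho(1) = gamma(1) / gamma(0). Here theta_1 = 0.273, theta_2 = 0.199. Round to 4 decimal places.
\rho(1) = 0.2938

For an MA(q) process with theta_0 = 1, the autocovariance is
  gamma(k) = sigma^2 * sum_{i=0..q-k} theta_i * theta_{i+k},
and rho(k) = gamma(k) / gamma(0). Sigma^2 cancels.
  numerator   = (1)*(0.273) + (0.273)*(0.199) = 0.327327.
  denominator = (1)^2 + (0.273)^2 + (0.199)^2 = 1.11413.
  rho(1) = 0.327327 / 1.11413 = 0.2938.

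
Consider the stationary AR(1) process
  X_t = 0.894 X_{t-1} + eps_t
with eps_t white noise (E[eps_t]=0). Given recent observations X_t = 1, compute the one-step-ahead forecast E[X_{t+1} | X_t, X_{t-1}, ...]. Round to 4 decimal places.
E[X_{t+1} \mid \mathcal F_t] = 0.8940

For an AR(p) model X_t = c + sum_i phi_i X_{t-i} + eps_t, the
one-step-ahead conditional mean is
  E[X_{t+1} | X_t, ...] = c + sum_i phi_i X_{t+1-i}.
Substitute known values:
  E[X_{t+1} | ...] = (0.894) * (1)
                   = 0.8940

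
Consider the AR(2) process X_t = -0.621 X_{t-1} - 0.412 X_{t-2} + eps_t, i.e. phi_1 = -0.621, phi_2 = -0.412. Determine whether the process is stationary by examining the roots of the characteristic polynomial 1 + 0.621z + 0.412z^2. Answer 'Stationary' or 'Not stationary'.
\text{Stationary}

The AR(p) characteristic polynomial is P(z) = 1 + 0.621z + 0.412z^2.
Stationarity requires all roots to lie outside the unit circle, i.e. |z| > 1 for every root.
Set 1 + (0.621) z + (0.412) z^2 = 0, i.e. a z^2 + b z + c = 0 with a = 0.412, b = 0.621, c = 1.
Discriminant D = b^2 - 4ac = (0.621)^2 - 4*(0.412)*1 = 0.385641 - (1.648) = -1.262359.
D < 0, so the roots are the complex-conjugate pair z = (-b +/- i sqrt(-D)) / (2a) = -0.7536 +/- 1.3635i.
For a conjugate pair |z|^2 = z * conj(z) = (product of roots) = c/a = 1/(0.412) = 2.427184, so |z| = sqrt(2.427184) = 1.5579 for both roots.
Moduli of all roots: 1.5579, 1.5579.
All moduli strictly greater than 1? Yes.
Verdict: Stationary.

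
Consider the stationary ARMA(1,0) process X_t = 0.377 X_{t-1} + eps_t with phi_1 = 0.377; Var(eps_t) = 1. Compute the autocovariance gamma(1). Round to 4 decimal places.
\gamma(1) = 0.4395

Multiply the model equation by X_{t-k} and take expectations. With theta_0 = psi_0 = 1 and psi_j the MA(infinity) weights, this gives
  gamma(k) - sum_i phi_i gamma(k-i) = c_k,
  c_k = sigma^2 * sum_{j=k..q} theta_j psi_{j-k}   (c_k = 0 for k > q),
using gamma(-m) = gamma(m).
Pure AR (q = 0): c_0 = sigma^2 = 1, c_k = 0 for k >= 1.
Equations for k = 0 and k = 1 (AR order 1):
  gamma(0) = phi_1 gamma(1) + c_0
  gamma(1) = phi_1 gamma(0) + c_1
Substituting the second into the first: gamma(0) (1 - phi_1^2) = c_0 + phi_1 c_1, so
  gamma(0) = c_0 / (1 - phi_1^2) = 1 / (1 - (0.377)^2) = 1 / 0.857871 = 1.165676.
  gamma(1) = phi_1 gamma(0) = (0.377)(1.165676) = 0.43946.
Therefore gamma(1) = 0.4395 (to 4 decimal places).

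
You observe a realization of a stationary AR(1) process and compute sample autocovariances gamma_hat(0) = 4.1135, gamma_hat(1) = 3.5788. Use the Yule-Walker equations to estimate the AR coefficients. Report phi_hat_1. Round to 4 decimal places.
\hat\phi_{1} = 0.8700

The Yule-Walker equations for an AR(p) process read, in matrix form,
  Gamma_p phi = r_p,   with   (Gamma_p)_{ij} = gamma(|i - j|),
                       (r_p)_i = gamma(i),   i,j = 1..p.
Substitute the sample gammas (Toeplitz matrix and right-hand side of size 1):
  Gamma_p = [[4.1135]]
  r_p     = [3.5788]
With p = 1 this is the single equation gamma(0) phi_1 = gamma(1):
  phi_hat_1 = gamma(1) / gamma(0) = 3.5788 / 4.1135 = 0.8700.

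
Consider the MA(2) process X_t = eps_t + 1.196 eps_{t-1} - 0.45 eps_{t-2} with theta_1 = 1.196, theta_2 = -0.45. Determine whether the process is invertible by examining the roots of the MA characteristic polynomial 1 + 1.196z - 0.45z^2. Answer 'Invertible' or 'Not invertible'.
\text{Not invertible}

The MA(q) characteristic polynomial is P(z) = 1 + 1.196z - 0.45z^2.
Invertibility requires all roots to lie outside the unit circle, i.e. |z| > 1 for every root.
Set 1 + (1.196) z + (-0.45) z^2 = 0, i.e. a z^2 + b z + c = 0 with a = -0.45, b = 1.196, c = 1.
Discriminant D = b^2 - 4ac = (1.196)^2 - 4*(-0.45)*1 = 1.430416 - (-1.8) = 3.230416.
D >= 0, so the roots are real: z = (-b +/- sqrt(D)) / (2a) = (-1.196 +/- 1.797336) / (-0.9).
  z_1 = (-1.196 + 1.797336) / (-0.9) = -0.6682,   |z_1| = 0.6682.
  z_2 = (-1.196 - 1.797336) / (-0.9) = 3.3259,   |z_2| = 3.3259.
Moduli of all roots: 0.6682, 3.3259.
All moduli strictly greater than 1? No.
Verdict: Not invertible.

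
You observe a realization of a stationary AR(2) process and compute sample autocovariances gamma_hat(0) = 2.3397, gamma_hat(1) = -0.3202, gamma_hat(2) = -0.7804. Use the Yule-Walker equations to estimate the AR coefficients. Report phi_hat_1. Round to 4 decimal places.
\hat\phi_{1} = -0.1860

The Yule-Walker equations for an AR(p) process read, in matrix form,
  Gamma_p phi = r_p,   with   (Gamma_p)_{ij} = gamma(|i - j|),
                       (r_p)_i = gamma(i),   i,j = 1..p.
Substitute the sample gammas (Toeplitz matrix and right-hand side of size 2):
  Gamma_p = [[2.3397, -0.3202], [-0.3202, 2.3397]]
  r_p     = [-0.3202, -0.7804]
Written out:
  2.3397 phi_1 - 0.3202 phi_2 = -0.3202
  -0.3202 phi_1 + 2.3397 phi_2 = -0.7804
Solve by Cramer's rule:
  det = gamma(0)^2 - gamma(1)^2 = (2.3397)^2 - (-0.3202)^2 = 5.47419609 - 0.10252804 = 5.37166805
  phi_hat_1 = [gamma(1) gamma(0) - gamma(1) gamma(2)] / det = [(-0.3202)(2.3397) - (-0.3202)(-0.7804)] / 5.37166805 = -0.99905602 / 5.37166805 = -0.186
  phi_hat_2 = [gamma(0) gamma(2) - gamma(1)^2] / det = [(2.3397)(-0.7804) - (-0.3202)^2] / 5.37166805 = -1.92842992 / 5.37166805 = -0.359
So phi_hat = [-0.1860, -0.3590].
Therefore phi_hat_1 = -0.1860.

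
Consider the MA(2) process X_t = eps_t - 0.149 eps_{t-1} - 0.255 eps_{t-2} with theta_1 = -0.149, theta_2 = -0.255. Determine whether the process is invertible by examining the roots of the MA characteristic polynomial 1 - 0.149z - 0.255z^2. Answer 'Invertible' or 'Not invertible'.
\text{Invertible}

The MA(q) characteristic polynomial is P(z) = 1 - 0.149z - 0.255z^2.
Invertibility requires all roots to lie outside the unit circle, i.e. |z| > 1 for every root.
Set 1 + (-0.149) z + (-0.255) z^2 = 0, i.e. a z^2 + b z + c = 0 with a = -0.255, b = -0.149, c = 1.
Discriminant D = b^2 - 4ac = (-0.149)^2 - 4*(-0.255)*1 = 0.022201 - (-1.02) = 1.042201.
D >= 0, so the roots are real: z = (-b +/- sqrt(D)) / (2a) = (0.149 +/- 1.020882) / (-0.51).
  z_1 = (0.149 + 1.020882) / (-0.51) = -2.2939,   |z_1| = 2.2939.
  z_2 = (0.149 - 1.020882) / (-0.51) = 1.7096,   |z_2| = 1.7096.
Moduli of all roots: 2.2939, 1.7096.
All moduli strictly greater than 1? Yes.
Verdict: Invertible.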